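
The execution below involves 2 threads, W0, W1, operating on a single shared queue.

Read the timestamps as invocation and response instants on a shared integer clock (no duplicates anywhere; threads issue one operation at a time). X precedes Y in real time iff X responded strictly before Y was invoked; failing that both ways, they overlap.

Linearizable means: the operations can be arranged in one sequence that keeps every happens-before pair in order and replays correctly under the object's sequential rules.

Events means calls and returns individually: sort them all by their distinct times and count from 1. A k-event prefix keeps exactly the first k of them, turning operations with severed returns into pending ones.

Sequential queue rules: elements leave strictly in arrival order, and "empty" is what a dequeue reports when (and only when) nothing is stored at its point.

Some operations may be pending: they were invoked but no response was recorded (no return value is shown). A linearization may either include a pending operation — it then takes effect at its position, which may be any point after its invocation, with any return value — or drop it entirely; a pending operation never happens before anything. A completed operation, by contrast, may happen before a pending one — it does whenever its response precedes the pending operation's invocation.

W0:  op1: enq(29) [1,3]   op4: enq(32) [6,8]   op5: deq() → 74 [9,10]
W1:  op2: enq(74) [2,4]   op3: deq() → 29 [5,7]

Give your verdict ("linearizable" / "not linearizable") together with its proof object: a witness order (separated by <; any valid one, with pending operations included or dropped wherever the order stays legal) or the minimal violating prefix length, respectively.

linearizable — witness: op1 < op2 < op3 < op4 < op5

after step 1 (op1 enq(29)): queue <29>
after step 2 (op2 enq(74)): queue <29,74>
after step 3 (op3 deq() → 29): queue <74>
after step 4 (op4 enq(32)): queue <74,32>
after step 5 (op5 deq() → 74): queue <32>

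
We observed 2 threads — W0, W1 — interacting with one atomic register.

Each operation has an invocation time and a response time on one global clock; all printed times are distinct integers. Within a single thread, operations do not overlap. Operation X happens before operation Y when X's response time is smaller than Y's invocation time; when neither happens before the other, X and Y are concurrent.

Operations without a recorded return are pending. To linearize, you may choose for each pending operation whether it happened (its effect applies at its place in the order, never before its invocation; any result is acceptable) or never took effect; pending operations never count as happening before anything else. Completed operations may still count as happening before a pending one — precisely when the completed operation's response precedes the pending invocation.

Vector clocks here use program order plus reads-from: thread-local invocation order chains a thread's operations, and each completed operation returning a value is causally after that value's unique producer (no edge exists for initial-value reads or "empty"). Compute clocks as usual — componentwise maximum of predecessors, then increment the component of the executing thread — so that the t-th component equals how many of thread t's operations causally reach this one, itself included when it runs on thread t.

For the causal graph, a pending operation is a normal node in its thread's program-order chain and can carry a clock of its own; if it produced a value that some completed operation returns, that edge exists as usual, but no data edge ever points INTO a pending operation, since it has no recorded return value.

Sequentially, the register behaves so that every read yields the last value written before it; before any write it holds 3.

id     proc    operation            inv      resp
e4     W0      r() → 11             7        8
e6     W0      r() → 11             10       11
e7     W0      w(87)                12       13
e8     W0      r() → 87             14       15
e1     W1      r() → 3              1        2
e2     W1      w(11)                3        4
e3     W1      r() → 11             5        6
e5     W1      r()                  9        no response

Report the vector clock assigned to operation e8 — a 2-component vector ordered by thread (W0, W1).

e1 (invocation 1): nothing precedes it; W1's component alone gives (0, 1)
e2 (invocation 3): componentwise max over VC(e1)=(0, 1), +1 at W1, giving (0, 2)
e3 (invocation 5): componentwise max over VC(e2)=(0, 2), +1 at W1, giving (0, 3)
e4 (invocation 7): componentwise max over VC(e2)=(0, 2), +1 at W0, giving (1, 2)
e5 (invocation 9): componentwise max over VC(e3)=(0, 3), +1 at W1, giving (0, 4)
e6 (invocation 10): componentwise max over VC(e2)=(0, 2), VC(e4)=(1, 2), +1 at W0, giving (2, 2)
e7 (invocation 12): componentwise max over VC(e6)=(2, 2), +1 at W0, giving (3, 2)
e8 (invocation 14): componentwise max over VC(e7)=(3, 2), +1 at W0, giving (4, 2)
target: VC(e8) = (4, 2)

(4, 2)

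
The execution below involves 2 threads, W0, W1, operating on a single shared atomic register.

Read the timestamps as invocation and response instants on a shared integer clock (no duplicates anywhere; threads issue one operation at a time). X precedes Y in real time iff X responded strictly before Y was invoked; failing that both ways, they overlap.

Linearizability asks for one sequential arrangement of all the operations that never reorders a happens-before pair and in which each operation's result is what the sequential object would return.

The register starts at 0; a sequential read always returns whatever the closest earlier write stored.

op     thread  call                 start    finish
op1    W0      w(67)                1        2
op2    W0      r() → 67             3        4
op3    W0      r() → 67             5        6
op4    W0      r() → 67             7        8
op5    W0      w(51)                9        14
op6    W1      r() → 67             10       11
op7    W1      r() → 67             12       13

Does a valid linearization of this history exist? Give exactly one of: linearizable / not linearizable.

linearizable

a witness: op1, op2, op3, op4, op6, op7, op5
step 1: op1 w(67) — value 67
step 2: op2 r() → 67 — value 67
step 3: op3 r() → 67 — value 67
step 4: op4 r() → 67 — value 67
step 5: op6 r() → 67 — value 67
step 6: op7 r() → 67 — value 67
step 7: op5 w(51) — value 51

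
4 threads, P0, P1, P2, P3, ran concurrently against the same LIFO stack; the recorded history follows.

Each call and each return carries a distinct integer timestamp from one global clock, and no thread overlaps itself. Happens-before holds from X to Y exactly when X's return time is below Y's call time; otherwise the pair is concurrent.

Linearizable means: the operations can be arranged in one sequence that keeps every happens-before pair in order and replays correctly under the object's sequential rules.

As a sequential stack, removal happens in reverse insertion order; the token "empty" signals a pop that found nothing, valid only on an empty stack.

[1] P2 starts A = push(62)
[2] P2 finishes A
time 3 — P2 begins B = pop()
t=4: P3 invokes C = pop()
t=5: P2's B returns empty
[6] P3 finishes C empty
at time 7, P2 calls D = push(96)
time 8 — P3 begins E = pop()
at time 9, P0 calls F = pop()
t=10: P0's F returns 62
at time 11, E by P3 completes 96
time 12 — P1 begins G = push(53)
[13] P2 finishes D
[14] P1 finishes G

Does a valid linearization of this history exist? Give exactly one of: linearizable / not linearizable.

not linearizable

through event 5 a valid linearization exists; event 6 (C responding at time 6) ends that
2 orders of the 3 completed LIFO stack ops respect real time; none is legal
one such order, A, B, C, breaks at step 2 where B pop() → empty is illegal
one such order, A, C, B, breaks at step 2 where C pop() → empty is illegal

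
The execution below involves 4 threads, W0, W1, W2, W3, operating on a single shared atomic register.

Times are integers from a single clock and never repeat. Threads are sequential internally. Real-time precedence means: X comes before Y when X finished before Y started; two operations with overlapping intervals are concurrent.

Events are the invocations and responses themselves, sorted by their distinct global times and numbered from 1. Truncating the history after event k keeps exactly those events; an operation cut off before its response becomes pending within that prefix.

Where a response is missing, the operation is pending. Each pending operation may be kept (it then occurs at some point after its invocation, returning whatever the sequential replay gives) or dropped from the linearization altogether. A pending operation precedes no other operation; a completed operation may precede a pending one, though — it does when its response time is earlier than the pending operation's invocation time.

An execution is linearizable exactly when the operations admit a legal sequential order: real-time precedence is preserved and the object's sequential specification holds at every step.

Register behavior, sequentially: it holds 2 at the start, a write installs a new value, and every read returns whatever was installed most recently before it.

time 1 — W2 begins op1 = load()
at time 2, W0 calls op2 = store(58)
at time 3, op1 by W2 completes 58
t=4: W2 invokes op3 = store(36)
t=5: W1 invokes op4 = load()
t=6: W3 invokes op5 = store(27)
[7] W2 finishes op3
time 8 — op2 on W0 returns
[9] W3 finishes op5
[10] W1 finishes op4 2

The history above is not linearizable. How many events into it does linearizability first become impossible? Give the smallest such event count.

a valid linearization of events 1..9 exists, for instance op2, op1, op3, op4, op5:
after step 1 (op2 store(58)): value 58
after step 2 (op1 load() → 58): value 58
after step 3 (op3 store(36)): value 36
after step 4 (op4 load() (pending, included)): value 36
after step 5 (op5 store(27)): value 27
include event 10 — op4 responding at 10 — and every candidate order breaks
for example op1, op2, op3, op4, op5 fails at step 1: op1 load() → 58 is not legal there
for example op1, op2, op3, op5, op4 fails at step 1: op1 load() → 58 is not legal there

10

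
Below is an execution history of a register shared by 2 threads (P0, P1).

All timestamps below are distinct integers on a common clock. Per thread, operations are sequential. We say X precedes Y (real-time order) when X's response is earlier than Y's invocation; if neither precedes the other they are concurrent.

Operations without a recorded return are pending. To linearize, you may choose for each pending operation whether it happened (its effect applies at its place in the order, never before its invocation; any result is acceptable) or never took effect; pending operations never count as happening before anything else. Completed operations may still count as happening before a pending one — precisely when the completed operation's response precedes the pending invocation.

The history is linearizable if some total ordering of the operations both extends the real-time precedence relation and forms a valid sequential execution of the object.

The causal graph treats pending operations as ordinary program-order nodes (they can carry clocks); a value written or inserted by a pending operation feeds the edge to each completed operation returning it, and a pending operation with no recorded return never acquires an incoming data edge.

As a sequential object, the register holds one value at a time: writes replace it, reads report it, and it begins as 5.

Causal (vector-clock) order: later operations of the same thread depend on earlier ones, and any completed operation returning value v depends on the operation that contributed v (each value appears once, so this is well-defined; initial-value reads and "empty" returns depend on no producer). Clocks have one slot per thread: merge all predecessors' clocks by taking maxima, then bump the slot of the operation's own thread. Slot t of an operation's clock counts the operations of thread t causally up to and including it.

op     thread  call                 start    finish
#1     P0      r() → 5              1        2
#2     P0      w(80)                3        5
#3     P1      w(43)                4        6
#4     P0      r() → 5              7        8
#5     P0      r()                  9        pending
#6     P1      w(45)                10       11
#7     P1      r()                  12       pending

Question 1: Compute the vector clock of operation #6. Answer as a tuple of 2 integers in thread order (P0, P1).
Answer: (0, 2)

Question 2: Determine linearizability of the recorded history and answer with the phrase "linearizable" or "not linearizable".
prefix check: 1..7 passes, 1..8 fails once #4's time-8 response joins
checked exhaustively: 2 real-time-consistent orders of 4 completed operations, zero legal register replays
take #1, #2, #3, #4: step 4 already fails, because #4 r() → 5 cannot occur there
take #1, #3, #2, #4: step 4 already fails, because #4 r() → 5 cannot occur there

not linearizable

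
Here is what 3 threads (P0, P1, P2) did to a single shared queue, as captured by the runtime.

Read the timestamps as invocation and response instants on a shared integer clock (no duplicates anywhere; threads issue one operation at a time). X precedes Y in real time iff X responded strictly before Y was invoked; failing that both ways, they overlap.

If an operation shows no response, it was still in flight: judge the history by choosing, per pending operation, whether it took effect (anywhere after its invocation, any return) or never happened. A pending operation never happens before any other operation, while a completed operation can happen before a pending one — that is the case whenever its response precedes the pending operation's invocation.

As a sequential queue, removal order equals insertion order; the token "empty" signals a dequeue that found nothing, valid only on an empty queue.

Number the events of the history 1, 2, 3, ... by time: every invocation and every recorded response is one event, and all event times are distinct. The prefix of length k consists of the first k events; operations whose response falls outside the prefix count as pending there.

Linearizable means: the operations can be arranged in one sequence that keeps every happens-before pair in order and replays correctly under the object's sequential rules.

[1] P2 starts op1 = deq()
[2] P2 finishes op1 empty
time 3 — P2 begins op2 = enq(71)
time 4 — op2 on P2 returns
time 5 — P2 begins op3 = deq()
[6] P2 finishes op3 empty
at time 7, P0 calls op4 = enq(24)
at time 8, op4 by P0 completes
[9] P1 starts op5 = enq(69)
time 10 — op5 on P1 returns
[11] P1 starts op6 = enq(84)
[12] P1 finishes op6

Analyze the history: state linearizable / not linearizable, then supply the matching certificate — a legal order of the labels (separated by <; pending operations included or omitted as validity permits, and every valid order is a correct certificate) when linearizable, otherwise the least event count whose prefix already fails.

already the first 6 events (up to op3's response at time 6) admit no linearization; the first 5 still do
the sole real-time-consistent order of 3 completed operations fails the queue replay
one such order, op1, op2, op3, breaks at step 3 where op3 deq() → empty is illegal

not linearizable — minimal violating prefix: 6 events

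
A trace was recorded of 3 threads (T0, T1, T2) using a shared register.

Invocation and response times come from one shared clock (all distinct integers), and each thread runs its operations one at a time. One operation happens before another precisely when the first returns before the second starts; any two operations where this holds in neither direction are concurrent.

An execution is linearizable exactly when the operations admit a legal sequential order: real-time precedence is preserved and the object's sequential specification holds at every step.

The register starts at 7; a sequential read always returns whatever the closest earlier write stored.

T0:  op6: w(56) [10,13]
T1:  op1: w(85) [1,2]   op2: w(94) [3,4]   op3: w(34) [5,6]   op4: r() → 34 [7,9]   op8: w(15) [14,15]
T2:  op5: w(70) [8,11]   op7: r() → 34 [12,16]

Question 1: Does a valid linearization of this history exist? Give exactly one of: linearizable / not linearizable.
prefix check: 1..15 passes, 1..16 fails once op7's time-16 response joins
8 completed operations, 8 real-time-consistent orders — every register replay fails
sample order op1, op2, op3, op4, op5, op6, op7, op8 stalls at step 7 — op7 r() → 34 has no legal effect
sample order op1, op2, op3, op4, op5, op6, op8, op7 stalls at step 8 — op7 r() → 34 has no legal effect

not linearizable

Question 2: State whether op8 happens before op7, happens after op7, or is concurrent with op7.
Answer: concurrent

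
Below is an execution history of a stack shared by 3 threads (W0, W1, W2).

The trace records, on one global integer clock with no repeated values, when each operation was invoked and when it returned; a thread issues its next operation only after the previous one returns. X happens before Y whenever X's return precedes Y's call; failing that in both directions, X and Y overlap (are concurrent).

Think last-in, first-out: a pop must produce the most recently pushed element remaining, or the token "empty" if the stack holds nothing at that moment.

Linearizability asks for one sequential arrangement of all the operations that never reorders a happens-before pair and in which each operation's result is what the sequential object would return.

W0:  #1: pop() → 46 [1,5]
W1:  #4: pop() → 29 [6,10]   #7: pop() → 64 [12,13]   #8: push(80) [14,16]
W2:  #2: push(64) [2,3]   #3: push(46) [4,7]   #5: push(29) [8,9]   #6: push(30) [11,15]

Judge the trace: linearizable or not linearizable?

linearizable

one valid linearization: #2, #3, #1, #5, #4, #7, #6, #8
after step 1 (#2 push(64)): stack <64>
after step 2 (#3 push(46)): stack <64,46>
after step 3 (#1 pop() → 46): stack <64>
after step 4 (#5 push(29)): stack <64,29>
after step 5 (#4 pop() → 29): stack <64>
after step 6 (#7 pop() → 64): stack <>
after step 7 (#6 push(30)): stack <30>
after step 8 (#8 push(80)): stack <30,80>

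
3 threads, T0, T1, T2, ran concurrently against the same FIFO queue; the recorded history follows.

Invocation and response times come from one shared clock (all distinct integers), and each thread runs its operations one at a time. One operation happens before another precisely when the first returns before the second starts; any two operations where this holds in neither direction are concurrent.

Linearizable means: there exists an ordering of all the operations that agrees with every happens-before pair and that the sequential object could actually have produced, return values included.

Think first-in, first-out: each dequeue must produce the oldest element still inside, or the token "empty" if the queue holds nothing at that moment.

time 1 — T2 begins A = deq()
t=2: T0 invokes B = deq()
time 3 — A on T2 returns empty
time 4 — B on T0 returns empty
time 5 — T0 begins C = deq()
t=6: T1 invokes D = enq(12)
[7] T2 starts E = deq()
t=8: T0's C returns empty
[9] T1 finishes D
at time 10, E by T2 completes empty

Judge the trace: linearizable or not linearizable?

witness order: A, B, C, E, D
1. A deq() → empty, leaving queue <>
2. B deq() → empty, leaving queue <>
3. C deq() → empty, leaving queue <>
4. E deq() → empty, leaving queue <>
5. D enq(12), leaving queue <12>

linearizable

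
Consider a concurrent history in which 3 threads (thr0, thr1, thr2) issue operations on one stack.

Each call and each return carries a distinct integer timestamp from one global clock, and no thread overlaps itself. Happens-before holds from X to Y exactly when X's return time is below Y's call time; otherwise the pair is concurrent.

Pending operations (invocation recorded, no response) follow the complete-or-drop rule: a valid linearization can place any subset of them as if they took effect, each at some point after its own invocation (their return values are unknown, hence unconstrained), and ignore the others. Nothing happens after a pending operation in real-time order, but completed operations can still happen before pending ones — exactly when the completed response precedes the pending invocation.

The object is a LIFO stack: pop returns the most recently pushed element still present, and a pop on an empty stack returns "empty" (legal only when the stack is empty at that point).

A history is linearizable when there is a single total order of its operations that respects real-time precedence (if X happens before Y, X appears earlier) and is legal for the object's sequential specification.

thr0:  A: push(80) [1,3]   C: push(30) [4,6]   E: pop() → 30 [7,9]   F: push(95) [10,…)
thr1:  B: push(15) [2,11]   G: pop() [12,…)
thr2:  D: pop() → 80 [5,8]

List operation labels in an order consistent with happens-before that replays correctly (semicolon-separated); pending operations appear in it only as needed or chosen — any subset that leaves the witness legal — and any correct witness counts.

step 1: A push(80) — stack <80>
step 2: C push(30) — stack <80,30>
step 3: E pop() → 30 — stack <80>
step 4: D pop() → 80 — stack <>
step 5: B push(15) — stack <15>

A; C; E; D; B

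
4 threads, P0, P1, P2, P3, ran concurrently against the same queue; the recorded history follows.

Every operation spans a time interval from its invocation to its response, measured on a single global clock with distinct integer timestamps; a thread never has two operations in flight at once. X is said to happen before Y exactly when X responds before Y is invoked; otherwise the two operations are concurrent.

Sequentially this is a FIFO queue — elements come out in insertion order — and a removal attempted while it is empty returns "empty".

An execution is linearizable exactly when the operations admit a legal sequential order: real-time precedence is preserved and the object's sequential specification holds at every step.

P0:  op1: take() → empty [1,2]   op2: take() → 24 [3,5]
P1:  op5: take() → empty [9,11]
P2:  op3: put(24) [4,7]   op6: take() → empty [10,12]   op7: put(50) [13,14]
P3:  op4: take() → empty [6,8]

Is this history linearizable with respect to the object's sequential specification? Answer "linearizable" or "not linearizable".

linearizable

one valid linearization: op1, op3, op2, op4, op5, op6, op7
step 1: op1 take() → empty — queue <>
step 2: op3 put(24) — queue <24>
step 3: op2 take() → 24 — queue <>
step 4: op4 take() → empty — queue <>
step 5: op5 take() → empty — queue <>
step 6: op6 take() → empty — queue <>
step 7: op7 put(50) — queue <50>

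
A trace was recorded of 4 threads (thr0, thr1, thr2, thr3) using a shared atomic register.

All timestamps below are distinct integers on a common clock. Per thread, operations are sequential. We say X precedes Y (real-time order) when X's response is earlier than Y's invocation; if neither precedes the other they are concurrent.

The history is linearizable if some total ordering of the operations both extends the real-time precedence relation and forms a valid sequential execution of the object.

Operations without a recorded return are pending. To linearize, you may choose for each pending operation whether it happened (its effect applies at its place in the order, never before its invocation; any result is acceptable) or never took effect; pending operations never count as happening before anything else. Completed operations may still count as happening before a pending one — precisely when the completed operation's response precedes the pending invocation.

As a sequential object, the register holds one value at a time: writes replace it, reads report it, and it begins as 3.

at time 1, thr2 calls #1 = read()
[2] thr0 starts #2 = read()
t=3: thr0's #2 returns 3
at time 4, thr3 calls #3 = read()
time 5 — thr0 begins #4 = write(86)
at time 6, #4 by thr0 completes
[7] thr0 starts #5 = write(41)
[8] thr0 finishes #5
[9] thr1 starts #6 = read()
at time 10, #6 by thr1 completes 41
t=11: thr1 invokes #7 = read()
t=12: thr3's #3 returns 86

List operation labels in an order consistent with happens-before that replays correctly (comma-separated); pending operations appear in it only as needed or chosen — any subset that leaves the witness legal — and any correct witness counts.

step 1: #1 read() (pending, included) — value 3
step 2: #2 read() → 3 — value 3
step 3: #4 write(86) — value 86
step 4: #3 read() → 86 — value 86
step 5: #5 write(41) — value 41
step 6: #6 read() → 41 — value 41

#1, #2, #4, #3, #5, #6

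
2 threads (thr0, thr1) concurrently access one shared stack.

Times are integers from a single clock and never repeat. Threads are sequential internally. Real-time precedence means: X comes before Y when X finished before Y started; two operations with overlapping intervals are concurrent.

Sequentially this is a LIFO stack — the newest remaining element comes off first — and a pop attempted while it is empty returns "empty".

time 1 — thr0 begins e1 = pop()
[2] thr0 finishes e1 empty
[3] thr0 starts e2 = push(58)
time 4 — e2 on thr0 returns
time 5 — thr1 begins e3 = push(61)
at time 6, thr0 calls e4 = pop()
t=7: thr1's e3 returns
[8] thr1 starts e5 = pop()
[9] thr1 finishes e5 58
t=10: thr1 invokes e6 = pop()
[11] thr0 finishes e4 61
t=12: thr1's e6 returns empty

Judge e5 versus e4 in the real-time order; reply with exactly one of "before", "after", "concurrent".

e5 spans [8,9], e4 spans [6,11]
the intervals overlap in both directions

concurrent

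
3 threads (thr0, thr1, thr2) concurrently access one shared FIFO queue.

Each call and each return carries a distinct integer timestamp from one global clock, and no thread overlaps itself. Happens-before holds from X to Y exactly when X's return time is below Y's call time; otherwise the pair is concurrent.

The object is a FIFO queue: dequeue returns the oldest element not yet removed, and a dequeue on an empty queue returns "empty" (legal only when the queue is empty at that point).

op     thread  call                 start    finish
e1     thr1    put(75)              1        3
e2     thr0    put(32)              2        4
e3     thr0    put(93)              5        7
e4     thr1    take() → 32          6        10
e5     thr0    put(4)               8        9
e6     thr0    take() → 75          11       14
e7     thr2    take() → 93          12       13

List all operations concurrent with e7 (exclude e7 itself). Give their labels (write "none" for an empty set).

e6

e7 spans [12,13]: anything still running between times 12 and 13 counts as concurrent
e1 [1,3]: before
e2 [2,4]: before
e3 [5,7]: before
e4 [6,10]: before
e5 [8,9]: before
e6 [11,14]: concurrent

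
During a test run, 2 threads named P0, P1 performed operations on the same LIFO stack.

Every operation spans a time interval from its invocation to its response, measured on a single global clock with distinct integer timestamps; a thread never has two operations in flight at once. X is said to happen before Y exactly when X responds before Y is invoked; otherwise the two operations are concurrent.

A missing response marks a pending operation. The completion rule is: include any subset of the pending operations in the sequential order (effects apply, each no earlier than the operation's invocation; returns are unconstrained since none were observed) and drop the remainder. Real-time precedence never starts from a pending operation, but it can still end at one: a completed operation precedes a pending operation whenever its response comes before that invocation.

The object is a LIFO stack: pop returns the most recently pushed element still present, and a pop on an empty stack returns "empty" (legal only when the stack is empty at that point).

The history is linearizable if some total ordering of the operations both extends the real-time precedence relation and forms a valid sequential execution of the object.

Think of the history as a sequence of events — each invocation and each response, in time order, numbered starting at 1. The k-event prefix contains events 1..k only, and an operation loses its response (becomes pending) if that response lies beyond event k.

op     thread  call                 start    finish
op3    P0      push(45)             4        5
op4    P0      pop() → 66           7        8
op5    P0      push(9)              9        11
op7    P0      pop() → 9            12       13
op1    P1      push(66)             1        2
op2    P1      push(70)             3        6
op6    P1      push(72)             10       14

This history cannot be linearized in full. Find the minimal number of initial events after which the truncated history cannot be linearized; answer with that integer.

8

one valid order for events 1..7 is op1, op2, op3:
after step 1 (op1 push(66)): stack <66>
after step 2 (op2 push(70)): stack <66,70>
after step 3 (op3 push(45)): stack <66,70,45>
adding event 8 (op4 responds at 8) leaves no legal real-time order
for example op1, op2, op3, op4 fails at step 4: op4 pop() → 66 is not legal there
for example op1, op3, op2, op4 fails at step 4: op4 pop() → 66 is not legal there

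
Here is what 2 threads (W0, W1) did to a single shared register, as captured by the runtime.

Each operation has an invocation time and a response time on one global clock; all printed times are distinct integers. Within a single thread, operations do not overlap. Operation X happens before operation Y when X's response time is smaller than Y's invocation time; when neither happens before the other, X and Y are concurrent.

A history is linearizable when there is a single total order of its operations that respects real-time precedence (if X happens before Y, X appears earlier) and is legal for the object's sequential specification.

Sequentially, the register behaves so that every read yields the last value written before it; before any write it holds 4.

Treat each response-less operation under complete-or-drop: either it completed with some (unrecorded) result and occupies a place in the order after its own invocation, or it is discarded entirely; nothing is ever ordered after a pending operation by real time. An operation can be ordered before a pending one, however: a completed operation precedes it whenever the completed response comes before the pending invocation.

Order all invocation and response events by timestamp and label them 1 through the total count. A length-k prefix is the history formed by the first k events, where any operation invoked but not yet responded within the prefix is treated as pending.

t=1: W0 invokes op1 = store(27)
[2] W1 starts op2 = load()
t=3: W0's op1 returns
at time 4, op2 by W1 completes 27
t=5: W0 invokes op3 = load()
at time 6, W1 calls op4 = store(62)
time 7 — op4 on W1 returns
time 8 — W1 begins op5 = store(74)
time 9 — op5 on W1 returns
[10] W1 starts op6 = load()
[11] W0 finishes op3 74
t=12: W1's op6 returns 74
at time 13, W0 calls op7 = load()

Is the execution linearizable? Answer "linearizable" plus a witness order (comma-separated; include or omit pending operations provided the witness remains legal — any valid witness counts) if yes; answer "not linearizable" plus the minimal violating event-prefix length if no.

after step 1 (op1 store(27)): value 27
after step 2 (op2 load() → 27): value 27
after step 3 (op4 store(62)): value 62
after step 4 (op5 store(74)): value 74
after step 5 (op3 load() → 74): value 74
after step 6 (op6 load() → 74): value 74

linearizable — witness: op1, op2, op4, op5, op3, op6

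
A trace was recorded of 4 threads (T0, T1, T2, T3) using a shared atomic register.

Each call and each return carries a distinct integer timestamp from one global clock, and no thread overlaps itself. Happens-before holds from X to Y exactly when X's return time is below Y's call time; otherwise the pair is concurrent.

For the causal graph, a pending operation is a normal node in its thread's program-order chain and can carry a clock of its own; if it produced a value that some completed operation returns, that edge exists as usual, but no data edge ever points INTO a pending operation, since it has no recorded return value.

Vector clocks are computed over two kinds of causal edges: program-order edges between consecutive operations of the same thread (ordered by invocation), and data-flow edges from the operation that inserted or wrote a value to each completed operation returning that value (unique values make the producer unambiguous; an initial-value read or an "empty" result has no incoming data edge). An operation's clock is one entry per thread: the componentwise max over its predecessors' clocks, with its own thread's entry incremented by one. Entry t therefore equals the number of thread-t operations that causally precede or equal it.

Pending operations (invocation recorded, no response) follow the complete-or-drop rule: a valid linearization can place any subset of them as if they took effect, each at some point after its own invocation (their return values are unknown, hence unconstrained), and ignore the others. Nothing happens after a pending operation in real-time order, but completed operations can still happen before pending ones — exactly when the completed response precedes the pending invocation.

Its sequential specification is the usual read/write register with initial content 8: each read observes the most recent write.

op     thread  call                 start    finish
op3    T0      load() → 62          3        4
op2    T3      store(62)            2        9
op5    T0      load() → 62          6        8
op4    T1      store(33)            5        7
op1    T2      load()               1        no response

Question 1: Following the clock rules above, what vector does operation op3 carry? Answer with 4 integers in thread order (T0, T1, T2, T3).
Answer: (1, 0, 0, 1)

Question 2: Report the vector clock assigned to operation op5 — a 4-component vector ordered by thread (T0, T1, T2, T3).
Answer: (2, 0, 0, 1)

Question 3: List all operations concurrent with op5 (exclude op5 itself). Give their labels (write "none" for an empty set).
Answer: op1, op2, op4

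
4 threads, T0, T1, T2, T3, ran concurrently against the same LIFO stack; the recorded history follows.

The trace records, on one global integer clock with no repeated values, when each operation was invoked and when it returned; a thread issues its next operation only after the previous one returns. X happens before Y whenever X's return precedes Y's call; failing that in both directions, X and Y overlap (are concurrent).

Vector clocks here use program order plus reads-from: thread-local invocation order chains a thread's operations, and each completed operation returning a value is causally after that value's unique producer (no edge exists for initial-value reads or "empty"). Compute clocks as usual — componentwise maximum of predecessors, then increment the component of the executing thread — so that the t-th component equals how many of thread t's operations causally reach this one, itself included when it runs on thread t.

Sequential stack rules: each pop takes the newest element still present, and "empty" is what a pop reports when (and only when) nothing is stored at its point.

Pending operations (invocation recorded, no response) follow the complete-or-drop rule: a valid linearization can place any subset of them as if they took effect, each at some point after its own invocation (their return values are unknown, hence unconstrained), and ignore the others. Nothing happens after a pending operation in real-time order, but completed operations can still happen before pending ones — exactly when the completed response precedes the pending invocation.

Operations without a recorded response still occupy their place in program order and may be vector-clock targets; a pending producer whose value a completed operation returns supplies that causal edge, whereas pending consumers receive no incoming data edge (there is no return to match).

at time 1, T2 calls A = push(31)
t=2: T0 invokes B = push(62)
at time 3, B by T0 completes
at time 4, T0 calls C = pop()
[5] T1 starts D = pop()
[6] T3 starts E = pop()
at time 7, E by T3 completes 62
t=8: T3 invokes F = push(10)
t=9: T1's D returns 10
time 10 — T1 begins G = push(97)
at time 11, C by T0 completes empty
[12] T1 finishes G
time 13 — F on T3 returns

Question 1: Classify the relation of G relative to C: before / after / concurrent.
G spans [10,12], C spans [4,11]
the intervals overlap in both directions

concurrent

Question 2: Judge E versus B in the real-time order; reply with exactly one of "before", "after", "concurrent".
E spans [6,7], B spans [2,3]
resp(B)=3 < inv(E)=6

after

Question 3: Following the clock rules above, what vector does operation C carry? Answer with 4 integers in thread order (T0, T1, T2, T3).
root op A, invoked 1: fresh clock plus T2's own tick → (0, 0, 1, 0)
root op B, invoked 2: fresh clock plus T0's own tick → (1, 0, 0, 0)
E (invocation 6): componentwise max over VC(B)=(1, 0, 0, 0), +1 at T3, giving (1, 0, 0, 1)
C (invocation 4): componentwise max over VC(B)=(1, 0, 0, 0), +1 at T0, giving (2, 0, 0, 0)
F (invocation 8): componentwise max over VC(E)=(1, 0, 0, 1), +1 at T3, giving (1, 0, 0, 2)
D (invocation 5): componentwise max over VC(F)=(1, 0, 0, 2), +1 at T1, giving (1, 1, 0, 2)
G (invocation 10): componentwise max over VC(D)=(1, 1, 0, 2), +1 at T1, giving (1, 2, 0, 2)
target: VC(C) = (2, 0, 0, 0)

(2, 0, 0, 0)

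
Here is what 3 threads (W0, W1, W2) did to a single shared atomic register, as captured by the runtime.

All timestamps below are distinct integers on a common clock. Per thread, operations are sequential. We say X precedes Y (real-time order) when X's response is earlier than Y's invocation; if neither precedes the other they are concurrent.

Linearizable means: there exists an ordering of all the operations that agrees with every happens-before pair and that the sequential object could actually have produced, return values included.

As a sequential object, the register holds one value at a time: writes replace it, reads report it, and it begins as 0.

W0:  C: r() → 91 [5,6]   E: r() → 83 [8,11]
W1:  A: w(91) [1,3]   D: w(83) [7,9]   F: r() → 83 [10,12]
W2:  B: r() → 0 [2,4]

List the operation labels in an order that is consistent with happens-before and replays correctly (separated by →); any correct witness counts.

after step 1 (B r() → 0): value 0
after step 2 (A w(91)): value 91
after step 3 (C r() → 91): value 91
after step 4 (D w(83)): value 83
after step 5 (E r() → 83): value 83
after step 6 (F r() → 83): value 83

B → A → C → D → E → F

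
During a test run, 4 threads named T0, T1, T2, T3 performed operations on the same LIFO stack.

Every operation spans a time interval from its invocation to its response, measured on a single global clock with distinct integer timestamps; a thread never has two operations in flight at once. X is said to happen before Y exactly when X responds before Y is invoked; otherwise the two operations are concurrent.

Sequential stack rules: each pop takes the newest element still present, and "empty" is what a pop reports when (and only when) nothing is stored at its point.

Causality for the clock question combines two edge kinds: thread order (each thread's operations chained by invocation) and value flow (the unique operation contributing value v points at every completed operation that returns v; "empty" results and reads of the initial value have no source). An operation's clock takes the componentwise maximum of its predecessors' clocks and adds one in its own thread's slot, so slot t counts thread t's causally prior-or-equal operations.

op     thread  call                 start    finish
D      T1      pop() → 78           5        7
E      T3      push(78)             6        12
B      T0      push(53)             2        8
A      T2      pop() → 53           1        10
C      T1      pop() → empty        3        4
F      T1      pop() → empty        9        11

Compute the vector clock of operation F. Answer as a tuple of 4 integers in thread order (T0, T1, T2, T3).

invoked at 6, E has no predecessors; its own T3 bump gives (0, 0, 0, 1)
invoked at 3, C has no predecessors; its own T1 bump gives (0, 1, 0, 0)
invoked at 2, B has no predecessors; its own T0 bump gives (1, 0, 0, 0)
invoked at 1, A merges VC(B)=(1, 0, 0, 0) and bumps T2's slot → (1, 0, 1, 0)
invoked at 5, D merges VC(C)=(0, 1, 0, 0), VC(E)=(0, 0, 0, 1) and bumps T1's slot → (0, 2, 0, 1)
invoked at 9, F merges VC(D)=(0, 2, 0, 1) and bumps T1's slot → (0, 3, 0, 1)
target: VC(F) = (0, 3, 0, 1)

(0, 3, 0, 1)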